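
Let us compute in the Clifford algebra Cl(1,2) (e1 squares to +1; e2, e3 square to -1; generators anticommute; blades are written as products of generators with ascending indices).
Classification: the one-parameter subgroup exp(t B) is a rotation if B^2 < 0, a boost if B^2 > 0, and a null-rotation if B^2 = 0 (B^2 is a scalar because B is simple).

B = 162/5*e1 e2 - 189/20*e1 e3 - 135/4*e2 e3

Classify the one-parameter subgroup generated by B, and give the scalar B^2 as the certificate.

B^2 term by term: the squares give (162/5)^2*(e1 e2)^2 + (-189/20)^2*(e1 e3)^2 + (-135/4)^2*(e2 e3)^2 = 26244/25*(+1) + 35721/400*(+1) + 18225/16*(-1) = 0 (each basis 2-blade squares to minus the product of its generators' squares); cross terms between blades sharing an index anticommute and cancel. So B^2 = 0.
Answer: null-rotation, certificate B^2 = 0. B^2 = 0 is basis-independent, so its sign is the whole story.


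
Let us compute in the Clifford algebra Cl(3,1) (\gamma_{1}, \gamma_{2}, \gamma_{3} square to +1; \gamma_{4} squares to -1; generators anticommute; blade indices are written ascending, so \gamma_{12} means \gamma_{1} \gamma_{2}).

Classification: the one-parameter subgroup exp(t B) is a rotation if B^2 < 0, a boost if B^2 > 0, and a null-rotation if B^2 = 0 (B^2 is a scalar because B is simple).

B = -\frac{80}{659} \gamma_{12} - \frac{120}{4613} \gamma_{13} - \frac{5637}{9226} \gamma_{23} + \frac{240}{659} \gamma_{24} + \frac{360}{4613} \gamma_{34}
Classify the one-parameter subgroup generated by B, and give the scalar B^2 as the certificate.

B^2 term by term: the squares give (-\frac{80}{659})^2*(\gamma_{12})^2 + (-\frac{120}{4613})^2*(\gamma_{13})^2 + (-\frac{5637}{9226})^2*(\gamma_{23})^2 + (\frac{240}{659})^2*(\gamma_{24})^2 + (\frac{360}{4613})^2*(\gamma_{34})^2 = \frac{6400}{434281}*(-1) + \frac{14400}{21279769}*(-1) + \frac{31775769}{85119076}*(-1) + \frac{57600}{434281}*(+1) + \frac{129600}{21279769}*(+1) = -\frac{1}{4} (each basis 2-blade squares to minus the product of its generators' squares); cross terms between blades sharing an index anticommute and cancel; the commuting (index-disjoint) pairs give grade-4 terms 2*c*c'*(blade product), which cancel blade by blade — \gamma_{1234}: -\frac{57600}{3039967} + \frac{57600}{3039967} = 0 — confirming B is simple. So B^2 = -\frac{1}{4}.
Answer: rotation, certificate B^2 = -\frac{1}{4}. Key observation: B^2 = -\frac{1}{4} is a conjugation invariant, so its sign decides the class regardless of the surface form of B.


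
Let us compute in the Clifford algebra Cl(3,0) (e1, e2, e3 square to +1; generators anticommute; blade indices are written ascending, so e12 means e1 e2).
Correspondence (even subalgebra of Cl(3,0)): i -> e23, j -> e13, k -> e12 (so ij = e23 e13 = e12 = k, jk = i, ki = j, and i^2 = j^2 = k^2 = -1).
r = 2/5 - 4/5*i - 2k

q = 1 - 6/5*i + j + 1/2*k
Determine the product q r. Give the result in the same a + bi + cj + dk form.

In blades: q = 1 + 1/2*e12 + e13 - 6/5*e23, r = 2/5 - 2*e12 - 4/5*e23.
Distribute q over r term by term (generator squares from the signature, products reordered to ascending indices): (1)*r = 2/5 - 2*e12 - 4/5*e23; (1/2*e12)*r = 1 + 1/5*e12 - 2/5*e13; (e13)*r = 4/5*e12 + 2/5*e13 - 2*e23; (-6/5*e23)*r = -24/25 - 12/5*e13 - 12/25*e23.
Sum: 11/25 - e12 - 12/5*e13 - 82/25*e23; translating back through the correspondence:
Answer: 11/25 - 82/25*i - 12/5*j - k


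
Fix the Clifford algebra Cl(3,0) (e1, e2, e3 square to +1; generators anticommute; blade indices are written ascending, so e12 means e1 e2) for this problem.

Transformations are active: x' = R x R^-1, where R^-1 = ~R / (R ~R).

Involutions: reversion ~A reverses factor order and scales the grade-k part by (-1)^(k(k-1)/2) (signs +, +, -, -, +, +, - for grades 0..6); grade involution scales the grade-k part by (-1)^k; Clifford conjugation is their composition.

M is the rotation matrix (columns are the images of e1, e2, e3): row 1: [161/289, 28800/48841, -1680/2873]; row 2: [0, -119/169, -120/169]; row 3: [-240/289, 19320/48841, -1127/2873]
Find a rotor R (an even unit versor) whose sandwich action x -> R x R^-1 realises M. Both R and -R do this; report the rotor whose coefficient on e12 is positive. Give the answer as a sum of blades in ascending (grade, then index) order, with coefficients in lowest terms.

Method: write R = a + b12*e12 + b13*e13 + b23*e23 with a^2 + b12^2 + b13^2 + b23^2 = 1 (so R^-1 = ~R). Expanding the columns R e_j ~R gives tr M = 4a^2 - 1 and, from the antisymmetric part, M21 - M12 = -4a*b12, M13 - M31 = 4a*b13, M32 - M23 = -4a*b23.
Here tr M = -26341/48841, so a^2 = (1 + tr M)/4 = 5625/48841 and a = ±75/221. Taking a = 75/221: M21 - M12 = -28800/48841, M13 - M31 = 12000/48841, M32 - M23 = 54000/48841, giving b12 = 96/221, b13 = 40/221, b23 = -180/221, i.e. R = 75/221 + 96/221*e12 + 40/221*e13 - 180/221*e23.
Its e12 coefficient is already positive.
Answer: 75/221 + 96/221*e12 + 40/221*e13 - 180/221*e23. Note: both R and -R realise this M (trace -26341/48841); the covering map identifies them, and the e12-coefficient sign is the tie-breaker.


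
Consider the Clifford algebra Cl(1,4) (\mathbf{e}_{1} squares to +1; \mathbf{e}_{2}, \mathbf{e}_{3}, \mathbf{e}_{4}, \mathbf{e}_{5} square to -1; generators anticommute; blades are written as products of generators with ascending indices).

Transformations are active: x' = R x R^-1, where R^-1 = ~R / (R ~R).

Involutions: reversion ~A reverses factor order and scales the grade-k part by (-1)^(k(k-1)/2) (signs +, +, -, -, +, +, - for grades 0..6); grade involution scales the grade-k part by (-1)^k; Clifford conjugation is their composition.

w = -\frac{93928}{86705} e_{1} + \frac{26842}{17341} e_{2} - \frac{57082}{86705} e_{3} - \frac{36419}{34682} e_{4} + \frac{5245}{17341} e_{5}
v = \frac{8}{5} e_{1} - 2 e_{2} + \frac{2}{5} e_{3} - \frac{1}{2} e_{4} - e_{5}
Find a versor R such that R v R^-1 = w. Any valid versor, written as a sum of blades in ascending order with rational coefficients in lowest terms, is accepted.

A norm check does it: q(v) = q(w) = -\frac{57}{20}, hence R = v + w = \frac{8960}{17341} e_{1} - \frac{7840}{17341} e_{2} - \frac{4480}{17341} e_{3} - \frac{26880}{17341} e_{4} - \frac{12096}{17341} e_{5} realises the map — parallel part kept, (v - w)/2 negated, v carried to w.
Answer: \frac{8960}{17341} e_{1} - \frac{7840}{17341} e_{2} - \frac{4480}{17341} e_{3} - \frac{26880}{17341} e_{4} - \frac{12096}{17341} e_{5}


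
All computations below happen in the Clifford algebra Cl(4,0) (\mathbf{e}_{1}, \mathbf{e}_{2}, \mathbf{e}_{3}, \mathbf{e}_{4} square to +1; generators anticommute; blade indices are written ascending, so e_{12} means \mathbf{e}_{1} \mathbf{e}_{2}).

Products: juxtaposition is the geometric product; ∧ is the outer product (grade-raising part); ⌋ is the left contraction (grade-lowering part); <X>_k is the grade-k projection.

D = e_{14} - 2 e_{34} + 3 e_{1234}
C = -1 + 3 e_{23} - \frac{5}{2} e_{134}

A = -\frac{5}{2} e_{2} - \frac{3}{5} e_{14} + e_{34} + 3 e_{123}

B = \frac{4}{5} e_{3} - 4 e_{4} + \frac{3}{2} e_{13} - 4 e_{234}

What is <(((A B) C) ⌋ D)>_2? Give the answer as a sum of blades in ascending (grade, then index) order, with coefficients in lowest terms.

step 1: \frac{12}{5} e_{1} + \frac{17}{2} e_{2} - 4 e_{3} - \frac{4}{5} e_{4} + \frac{12}{5} e_{12} + \frac{21}{2} e_{14} - 2 e_{23} + 10 e_{24} + \frac{91}{10} e_{34} + \frac{123}{20} e_{123} + \frac{12}{25} e_{134} - 12 e_{1234}
step 2: \frac{36}{5} + \frac{19}{10} e_{1} + \frac{67}{2} e_{2} + \frac{13}{4} e_{3} + \frac{4}{5} e_{4} - \frac{12}{5} e_{12} + \frac{46}{5} e_{13} + \frac{31}{2} e_{14} + 2 e_{23} - \frac{2107}{40} e_{24} + \frac{149}{10} e_{34} + \frac{521}{20} e_{123} + \frac{89}{25} e_{124} - \frac{12}{25} e_{134} + \frac{18}{5} e_{234} + \frac{259}{4} e_{1234}
step 3: \frac{4171}{20} + 10 e_{1} + \frac{36}{25} e_{2} + \frac{307}{25} e_{3} - \frac{331}{4} e_{4} - \frac{447}{10} e_{12} - \frac{6321}{40} e_{13} + \frac{6}{5} e_{14} - \frac{93}{2} e_{23} + \frac{138}{5} e_{24} - \frac{36}{5} e_{34} - \frac{12}{5} e_{123} + \frac{39}{4} e_{124} - \frac{201}{2} e_{134} + \frac{57}{10} e_{234} + \frac{108}{5} e_{1234}
step 4: -\frac{447}{10} e_{12} - \frac{6321}{40} e_{13} + \frac{6}{5} e_{14} - \frac{93}{2} e_{23} + \frac{138}{5} e_{24} - \frac{36}{5} e_{34}
Answer: -\frac{447}{10} e_{12} - \frac{6321}{40} e_{13} + \frac{6}{5} e_{14} - \frac{93}{2} e_{23} + \frac{138}{5} e_{24} - \frac{36}{5} e_{34}


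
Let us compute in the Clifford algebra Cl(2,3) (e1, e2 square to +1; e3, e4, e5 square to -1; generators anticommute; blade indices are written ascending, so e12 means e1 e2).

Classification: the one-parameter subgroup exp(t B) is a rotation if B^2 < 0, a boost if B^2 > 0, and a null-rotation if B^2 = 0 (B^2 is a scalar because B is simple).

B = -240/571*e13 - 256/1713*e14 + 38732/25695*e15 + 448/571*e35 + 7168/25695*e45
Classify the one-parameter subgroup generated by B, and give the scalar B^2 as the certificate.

B^2 term by term: the squares give (-240/571)^2*(e13)^2 + (-256/1713)^2*(e14)^2 + (38732/25695)^2*(e15)^2 + (448/571)^2*(e35)^2 + (7168/25695)^2*(e45)^2 = 57600/326041*(+1) + 65536/2934369*(+1) + 1500167824/660233025*(+1) + 200704/326041*(-1) + 51380224/660233025*(-1) = 16/9 (each basis 2-blade squares to minus the product of its generators' squares); cross terms between blades sharing an index anticommute and cancel; the commuting (index-disjoint) pairs give grade-4 terms 2*c*c'*(blade product), which cancel blade by blade — e1345: -229376/978123 + 229376/978123 = 0 — confirming B is simple. So B^2 = 16/9.
Answer: boost, certificate B^2 = 16/9. No conjugation can change B^2 = 16/9; the sign gives the class.


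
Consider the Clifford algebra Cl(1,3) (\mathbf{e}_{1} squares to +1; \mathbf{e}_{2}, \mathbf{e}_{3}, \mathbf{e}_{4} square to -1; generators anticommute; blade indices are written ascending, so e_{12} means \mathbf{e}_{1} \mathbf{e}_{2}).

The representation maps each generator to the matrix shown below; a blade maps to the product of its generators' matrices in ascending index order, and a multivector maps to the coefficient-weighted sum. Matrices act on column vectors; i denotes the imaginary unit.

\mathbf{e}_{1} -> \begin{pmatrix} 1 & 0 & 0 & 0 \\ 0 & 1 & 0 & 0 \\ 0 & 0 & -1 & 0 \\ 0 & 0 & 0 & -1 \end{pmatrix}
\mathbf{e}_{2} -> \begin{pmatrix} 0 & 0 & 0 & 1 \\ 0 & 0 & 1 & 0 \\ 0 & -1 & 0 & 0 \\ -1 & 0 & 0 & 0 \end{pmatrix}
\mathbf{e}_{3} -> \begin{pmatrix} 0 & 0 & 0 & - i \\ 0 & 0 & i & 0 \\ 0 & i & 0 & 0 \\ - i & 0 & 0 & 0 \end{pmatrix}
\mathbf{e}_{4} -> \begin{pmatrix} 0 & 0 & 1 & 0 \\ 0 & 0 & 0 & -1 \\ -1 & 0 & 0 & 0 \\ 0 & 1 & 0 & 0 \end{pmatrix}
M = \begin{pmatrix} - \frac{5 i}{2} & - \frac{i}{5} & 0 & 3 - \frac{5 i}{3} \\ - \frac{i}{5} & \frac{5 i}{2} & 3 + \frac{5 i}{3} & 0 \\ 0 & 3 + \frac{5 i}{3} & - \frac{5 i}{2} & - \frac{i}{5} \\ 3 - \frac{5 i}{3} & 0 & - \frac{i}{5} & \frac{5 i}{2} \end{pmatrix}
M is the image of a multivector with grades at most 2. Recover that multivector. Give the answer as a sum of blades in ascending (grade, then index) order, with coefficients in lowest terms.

Method: the blade images are trace-orthogonal — tr(rho(e_A) rho(e_B)^-1) = 4 if A = B and 0 otherwise — and rho(e_A)^-1 = (e_A)^2 * rho(e_A) with (e_A)^2 = +1 or -1, so the coefficient of e_A in the preimage is (e_A)^2 * tr(M rho(e_A))/4.
Nonzero projections over blades of grade <= 2: e_{3}: (e_{3})^2 = -1, tr(M rho(e_{3})) = - \frac{20}{3}, coefficient \frac{5}{3}; e_{12}: (e_{12})^2 = +1, tr(M rho(e_{12})) = 12, coefficient 3; e_{23}: (e_{23})^2 = -1, tr(M rho(e_{23})) = -10, coefficient \frac{5}{2}; e_{34}: (e_{34})^2 = -1, tr(M rho(e_{34})) = - \frac{4}{5}, coefficient \frac{1}{5}. Every other blade of grade <= 2 projects to 0.
Answer: \frac{5}{3} e_{3} + 3 e_{12} + \frac{5}{2} e_{23} + \frac{1}{5} e_{34}


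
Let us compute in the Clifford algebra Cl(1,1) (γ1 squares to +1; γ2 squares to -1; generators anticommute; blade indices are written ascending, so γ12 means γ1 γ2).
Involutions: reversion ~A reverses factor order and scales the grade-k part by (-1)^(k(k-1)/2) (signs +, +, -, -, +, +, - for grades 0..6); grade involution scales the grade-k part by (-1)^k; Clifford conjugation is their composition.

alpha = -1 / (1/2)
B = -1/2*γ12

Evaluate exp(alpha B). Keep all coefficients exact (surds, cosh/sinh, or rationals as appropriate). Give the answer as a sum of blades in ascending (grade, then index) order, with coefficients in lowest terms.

B^2 = (-1/2)^2*(γ12)^2 = 1/4*(+1) = 1/4 (a basis 2-blade squares to minus the product of its generators' squares).
B^2 = 1/4 — the series telescopes hyperbolically here: l = 1/2, alpha*l = -1, so exp(alpha B) = cosh(-1) + (sinh(-1)/(1/2))*B = cosh(1) + (-2*sinh(1))*B.
Answer: cosh(1) + sinh(1)*γ12


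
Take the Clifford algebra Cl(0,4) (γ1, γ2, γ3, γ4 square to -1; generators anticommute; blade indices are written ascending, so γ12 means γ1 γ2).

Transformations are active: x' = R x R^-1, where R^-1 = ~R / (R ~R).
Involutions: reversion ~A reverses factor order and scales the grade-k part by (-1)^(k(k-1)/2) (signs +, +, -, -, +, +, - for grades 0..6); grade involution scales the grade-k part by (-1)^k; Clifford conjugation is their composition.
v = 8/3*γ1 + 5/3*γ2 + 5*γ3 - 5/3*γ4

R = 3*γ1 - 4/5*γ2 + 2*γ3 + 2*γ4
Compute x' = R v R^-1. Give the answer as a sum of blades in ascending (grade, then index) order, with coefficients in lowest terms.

~R = 3*γ1 - 4/5*γ2 + 2*γ3 + 2*γ4, and R ~R = -441/25, so R^-1 = ~R / (-441/25).
R v = -40/3 + 107/15*γ12 + 29/3*γ13 - 31/3*γ14 - 22/3*γ23 - 2*γ24 - 40/3*γ34
Answer: 824/441*γ1 - 3805/1323*γ2 - 2615/1323*γ3 + 6205/1323*γ4


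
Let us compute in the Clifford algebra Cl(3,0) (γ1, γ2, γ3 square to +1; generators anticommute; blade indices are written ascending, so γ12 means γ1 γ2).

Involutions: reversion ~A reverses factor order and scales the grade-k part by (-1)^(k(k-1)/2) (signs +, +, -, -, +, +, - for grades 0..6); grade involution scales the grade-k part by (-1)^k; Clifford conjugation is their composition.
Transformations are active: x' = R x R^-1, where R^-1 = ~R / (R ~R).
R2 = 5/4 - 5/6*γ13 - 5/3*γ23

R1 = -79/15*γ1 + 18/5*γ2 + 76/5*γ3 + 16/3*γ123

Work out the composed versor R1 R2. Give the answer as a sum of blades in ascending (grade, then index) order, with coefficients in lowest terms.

Distribute over the terms of R2 (each basis-blade product reordered to ascending indices, repeated generators contracted through their squares):
R1 (5/4) = -79/12*γ1 + 9/2*γ2 + 19*γ3 + 20/3*γ123
R1 (-5/6*γ13) = 38/3*γ1 - 40/9*γ2 + 79/18*γ3 + 3*γ123
R1 (-5/3*γ23) = 80/9*γ1 + 76/3*γ2 - 6*γ3 + 79/9*γ123
Summing the partial products and collecting blades:
Answer: 539/36*γ1 + 457/18*γ2 + 313/18*γ3 + 166/9*γ123


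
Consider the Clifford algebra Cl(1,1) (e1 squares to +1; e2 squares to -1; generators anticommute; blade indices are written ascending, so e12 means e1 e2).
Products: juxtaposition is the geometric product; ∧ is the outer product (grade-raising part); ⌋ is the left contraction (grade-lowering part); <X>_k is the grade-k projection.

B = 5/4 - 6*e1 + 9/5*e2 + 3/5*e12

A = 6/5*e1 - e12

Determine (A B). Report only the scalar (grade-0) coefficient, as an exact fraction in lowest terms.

step 1: -39/5 + 33/10*e1 - 132/25*e2 + 91/100*e12
Answer: -39/5


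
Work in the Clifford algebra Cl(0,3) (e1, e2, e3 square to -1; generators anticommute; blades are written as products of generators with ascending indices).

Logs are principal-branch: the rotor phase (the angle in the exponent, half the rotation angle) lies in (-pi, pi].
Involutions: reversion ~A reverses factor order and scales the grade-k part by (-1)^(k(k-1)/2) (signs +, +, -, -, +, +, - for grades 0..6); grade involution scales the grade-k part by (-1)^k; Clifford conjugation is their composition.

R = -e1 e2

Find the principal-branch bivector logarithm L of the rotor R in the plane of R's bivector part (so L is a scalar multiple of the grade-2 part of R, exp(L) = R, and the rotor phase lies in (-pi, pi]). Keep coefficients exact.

The scalar part of R is 0, which fixes the principal-branch rotor phase; the unit plane is then the bivector part divided by the sine of that phase, and L is that plane scaled by the phase.
Concretely: cos(phase) = 0 gives phase = ±pi/2, and since phase/sin(phase) is even the sign is immaterial: L = (phase/sin(phase)) * <R>_2 = (pi/2) * <R>_2.
Answer: -pi/2*e1 e2


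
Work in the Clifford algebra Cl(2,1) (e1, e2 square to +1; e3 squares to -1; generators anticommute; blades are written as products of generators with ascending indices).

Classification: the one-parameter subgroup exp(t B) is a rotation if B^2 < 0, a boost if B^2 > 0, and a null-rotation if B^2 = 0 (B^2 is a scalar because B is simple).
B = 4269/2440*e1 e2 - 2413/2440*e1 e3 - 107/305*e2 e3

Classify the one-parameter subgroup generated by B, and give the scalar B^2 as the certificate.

B^2 term by term: the squares give (4269/2440)^2*(e1 e2)^2 + (-2413/2440)^2*(e1 e3)^2 + (-107/305)^2*(e2 e3)^2 = 18224361/5953600*(-1) + 5822569/5953600*(+1) + 11449/93025*(+1) = -49/25 (each basis 2-blade squares to minus the product of its generators' squares); cross terms between blades sharing an index anticommute and cancel. So B^2 = -49/25.
Answer: rotation, certificate B^2 = -49/25. The class reads off the invariant scalar -49/25 directly.


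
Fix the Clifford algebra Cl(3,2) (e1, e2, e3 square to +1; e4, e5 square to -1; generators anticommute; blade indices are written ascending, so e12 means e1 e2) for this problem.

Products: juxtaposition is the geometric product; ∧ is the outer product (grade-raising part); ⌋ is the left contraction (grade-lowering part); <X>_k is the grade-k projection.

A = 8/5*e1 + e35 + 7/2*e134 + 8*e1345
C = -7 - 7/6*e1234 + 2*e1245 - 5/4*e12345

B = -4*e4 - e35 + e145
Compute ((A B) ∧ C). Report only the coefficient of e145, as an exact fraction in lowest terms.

step 1: -1 + 8*e3 + 14*e13 + 8/5*e14 - 7/2*e35 + 8/5*e45 + e134 - 168/5*e135 + 7/2*e145 + 4*e345
step 2: 7 - 56*e3 - 98*e13 - 56/5*e14 + 49/2*e35 - 56/5*e45 - 7*e134 + 1176/5*e135 - 49/2*e145 - 28*e345 + 7/6*e1234 - 2*e1245 + 69/4*e12345
Answer: -49/2


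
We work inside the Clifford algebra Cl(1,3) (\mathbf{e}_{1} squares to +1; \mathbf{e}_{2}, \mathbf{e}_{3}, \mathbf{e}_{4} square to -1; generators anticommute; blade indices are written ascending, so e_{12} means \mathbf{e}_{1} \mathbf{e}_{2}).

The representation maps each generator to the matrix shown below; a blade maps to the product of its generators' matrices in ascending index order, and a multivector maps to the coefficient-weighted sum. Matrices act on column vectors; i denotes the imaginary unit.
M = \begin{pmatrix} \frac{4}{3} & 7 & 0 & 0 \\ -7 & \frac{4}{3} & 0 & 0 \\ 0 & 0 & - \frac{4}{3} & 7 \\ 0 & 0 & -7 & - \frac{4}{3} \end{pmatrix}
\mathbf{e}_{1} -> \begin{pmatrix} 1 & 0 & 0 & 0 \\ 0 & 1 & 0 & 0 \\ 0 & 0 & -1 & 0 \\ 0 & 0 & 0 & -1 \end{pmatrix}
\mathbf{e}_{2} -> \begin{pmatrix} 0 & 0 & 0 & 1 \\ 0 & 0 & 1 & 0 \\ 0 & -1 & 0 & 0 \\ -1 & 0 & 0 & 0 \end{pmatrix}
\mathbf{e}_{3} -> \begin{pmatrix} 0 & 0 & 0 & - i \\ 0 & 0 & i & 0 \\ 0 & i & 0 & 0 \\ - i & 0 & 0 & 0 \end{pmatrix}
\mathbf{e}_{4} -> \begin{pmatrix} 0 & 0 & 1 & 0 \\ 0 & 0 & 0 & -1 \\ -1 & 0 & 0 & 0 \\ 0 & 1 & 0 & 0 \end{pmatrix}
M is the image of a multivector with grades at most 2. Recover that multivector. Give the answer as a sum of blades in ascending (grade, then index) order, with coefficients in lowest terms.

Method: the blade images are trace-orthogonal — tr(rho(e_A) rho(e_B)^-1) = 4 if A = B and 0 otherwise — and rho(e_A)^-1 = (e_A)^2 * rho(e_A) with (e_A)^2 = +1 or -1, so the coefficient of e_A in the preimage is (e_A)^2 * tr(M rho(e_A))/4.
Nonzero projections over blades of grade <= 2: e_{1}: (e_{1})^2 = +1, tr(M rho(e_{1})) = \frac{16}{3}, coefficient \frac{4}{3}; e_{24}: (e_{24})^2 = -1, tr(M rho(e_{24})) = -28, coefficient 7. Every other blade of grade <= 2 projects to 0.
Answer: \frac{4}{3} e_{1} + 7 e_{24}


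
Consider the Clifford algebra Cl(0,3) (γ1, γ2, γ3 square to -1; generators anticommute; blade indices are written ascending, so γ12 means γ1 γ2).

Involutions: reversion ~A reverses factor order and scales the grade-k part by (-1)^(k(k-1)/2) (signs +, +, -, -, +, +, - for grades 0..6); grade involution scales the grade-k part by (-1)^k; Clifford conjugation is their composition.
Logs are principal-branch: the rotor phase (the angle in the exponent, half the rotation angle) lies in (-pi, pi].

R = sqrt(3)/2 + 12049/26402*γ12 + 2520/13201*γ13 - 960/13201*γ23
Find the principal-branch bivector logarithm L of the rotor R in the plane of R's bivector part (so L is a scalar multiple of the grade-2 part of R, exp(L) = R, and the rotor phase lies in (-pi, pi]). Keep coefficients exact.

The scalar part of R is sqrt(3)/2, and that scalar determines the rotor phase on the principal branch; recovering the unit plane as bivector-part over sine of the phase gives L = phase * plane.
Concretely: cos(phase) = sqrt(3)/2 gives phase = ±pi/6, and since phase/sin(phase) is even the sign is immaterial: L = (phase/sin(phase)) * <R>_2 = (pi/3) * <R>_2.
Answer: 12049*pi/79206*γ12 + 840*pi/13201*γ13 - 320*pi/13201*γ23


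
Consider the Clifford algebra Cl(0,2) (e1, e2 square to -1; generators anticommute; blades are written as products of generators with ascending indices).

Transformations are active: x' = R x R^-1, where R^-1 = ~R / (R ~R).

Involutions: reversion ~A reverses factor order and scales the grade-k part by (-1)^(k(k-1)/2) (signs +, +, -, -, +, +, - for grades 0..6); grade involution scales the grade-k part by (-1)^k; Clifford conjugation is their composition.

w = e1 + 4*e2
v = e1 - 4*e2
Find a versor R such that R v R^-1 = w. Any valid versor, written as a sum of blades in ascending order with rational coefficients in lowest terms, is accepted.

A norm check does it: q(v) = q(w) = -17, hence R = v + w = 2*e1 realises the map — parallel part kept, (v - w)/2 negated, v carried to w.
Answer: 2*e1


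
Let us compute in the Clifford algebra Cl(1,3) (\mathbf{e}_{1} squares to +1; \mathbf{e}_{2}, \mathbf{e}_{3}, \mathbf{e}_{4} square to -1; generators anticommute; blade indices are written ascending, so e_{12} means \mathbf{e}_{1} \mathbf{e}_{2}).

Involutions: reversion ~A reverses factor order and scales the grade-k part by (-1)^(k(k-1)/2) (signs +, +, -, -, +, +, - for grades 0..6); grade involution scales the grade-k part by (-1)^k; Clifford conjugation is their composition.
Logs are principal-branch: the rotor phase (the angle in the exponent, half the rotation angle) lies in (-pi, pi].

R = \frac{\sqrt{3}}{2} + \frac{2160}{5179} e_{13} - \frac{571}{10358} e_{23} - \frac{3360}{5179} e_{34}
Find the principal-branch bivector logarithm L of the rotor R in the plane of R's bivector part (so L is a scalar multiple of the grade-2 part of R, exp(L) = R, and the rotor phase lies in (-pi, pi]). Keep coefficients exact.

The scalar part of R is \frac{\sqrt{3}}{2}, and that scalar determines the rotor phase on the principal branch; recovering the unit plane as bivector-part over sine of the phase gives L = phase * plane.
Concretely: cos(phase) = \frac{\sqrt{3}}{2} gives phase = ±\frac{\pi}{6}, and since phase/sin(phase) is even the sign is immaterial: L = (phase/sin(phase)) * <R>_2 = (\frac{\pi}{3}) * <R>_2.
Answer: \frac{720 \pi}{5179} e_{13} - \frac{571 \pi}{31074} e_{23} - \frac{1120 \pi}{5179} e_{34}


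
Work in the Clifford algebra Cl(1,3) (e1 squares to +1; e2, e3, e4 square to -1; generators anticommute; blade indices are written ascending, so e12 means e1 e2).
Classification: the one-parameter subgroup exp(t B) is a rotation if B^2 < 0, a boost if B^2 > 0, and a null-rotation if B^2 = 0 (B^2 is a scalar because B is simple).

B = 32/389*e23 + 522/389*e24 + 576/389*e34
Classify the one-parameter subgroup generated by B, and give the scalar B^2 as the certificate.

B^2 term by term: the squares give (32/389)^2*(e23)^2 + (522/389)^2*(e24)^2 + (576/389)^2*(e34)^2 = 1024/151321*(-1) + 272484/151321*(-1) + 331776/151321*(-1) = -4 (each basis 2-blade squares to minus the product of its generators' squares); cross terms between blades sharing an index anticommute and cancel. So B^2 = -4.
Answer: rotation, certificate B^2 = -4. No conjugation can change B^2 = -4; the sign gives the class.


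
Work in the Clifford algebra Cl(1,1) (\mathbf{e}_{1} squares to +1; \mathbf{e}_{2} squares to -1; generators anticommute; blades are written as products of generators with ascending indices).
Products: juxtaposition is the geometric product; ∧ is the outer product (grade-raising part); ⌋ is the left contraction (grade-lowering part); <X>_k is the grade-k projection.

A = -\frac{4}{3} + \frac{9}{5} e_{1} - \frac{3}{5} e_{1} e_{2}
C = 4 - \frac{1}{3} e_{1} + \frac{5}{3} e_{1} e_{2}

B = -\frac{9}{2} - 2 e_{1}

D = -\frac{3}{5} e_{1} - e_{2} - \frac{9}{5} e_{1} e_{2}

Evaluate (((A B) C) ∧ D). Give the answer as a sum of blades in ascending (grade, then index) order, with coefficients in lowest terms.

step 1: \frac{12}{5} - \frac{163}{30} e_{1} - \frac{6}{5} e_{2} + \frac{27}{10} e_{1} e_{2}
step 2: \frac{716}{45} - \frac{368}{15} e_{1} - \frac{583}{45} e_{2} + \frac{72}{5} e_{1} e_{2}
step 3: -\frac{716}{75} e_{1} - \frac{716}{45} e_{2} - \frac{297}{25} e_{1} e_{2}
Answer: -\frac{716}{75} e_{1} - \frac{716}{45} e_{2} - \frac{297}{25} e_{1} e_{2}


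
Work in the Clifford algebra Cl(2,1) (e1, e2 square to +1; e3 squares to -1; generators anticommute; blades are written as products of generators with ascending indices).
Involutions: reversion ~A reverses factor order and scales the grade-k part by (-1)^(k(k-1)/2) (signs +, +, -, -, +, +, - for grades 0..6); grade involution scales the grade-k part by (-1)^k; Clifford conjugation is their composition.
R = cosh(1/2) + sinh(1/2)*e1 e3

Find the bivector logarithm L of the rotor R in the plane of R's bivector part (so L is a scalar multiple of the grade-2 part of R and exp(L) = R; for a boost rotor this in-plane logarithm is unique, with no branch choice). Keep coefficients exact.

The scalar part of R is cosh(1/2), which determines |rapidity| via cosh; the sign lives in the bivector part, and pairing them (bivector part over sinh of the rapidity = the plane) gives the unique in-plane L = rapidity * plane.
Concretely: cosh(rapidity) = cosh(1/2) gives rapidity = ±1/2, and since rapidity/sinh(rapidity) is even the sign is immaterial: L = (rapidity/sinh(rapidity)) * <R>_2 = (1/(2*sinh(1/2))) * <R>_2.
Answer: 1/2*e1 e3


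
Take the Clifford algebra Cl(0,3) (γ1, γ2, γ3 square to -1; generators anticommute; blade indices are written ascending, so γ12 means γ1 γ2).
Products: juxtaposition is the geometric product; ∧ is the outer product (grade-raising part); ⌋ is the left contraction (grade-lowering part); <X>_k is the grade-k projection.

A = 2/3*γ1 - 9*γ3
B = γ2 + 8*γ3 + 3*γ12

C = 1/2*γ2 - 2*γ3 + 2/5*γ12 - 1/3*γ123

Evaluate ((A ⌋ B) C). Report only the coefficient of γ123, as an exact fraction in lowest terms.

step 1: 72 - 2*γ2
step 2: 1 - 4/5*γ1 + 36*γ2 - 144*γ3 + 144/5*γ12 + 2/3*γ13 + 4*γ23 - 24*γ123
Answer: -24


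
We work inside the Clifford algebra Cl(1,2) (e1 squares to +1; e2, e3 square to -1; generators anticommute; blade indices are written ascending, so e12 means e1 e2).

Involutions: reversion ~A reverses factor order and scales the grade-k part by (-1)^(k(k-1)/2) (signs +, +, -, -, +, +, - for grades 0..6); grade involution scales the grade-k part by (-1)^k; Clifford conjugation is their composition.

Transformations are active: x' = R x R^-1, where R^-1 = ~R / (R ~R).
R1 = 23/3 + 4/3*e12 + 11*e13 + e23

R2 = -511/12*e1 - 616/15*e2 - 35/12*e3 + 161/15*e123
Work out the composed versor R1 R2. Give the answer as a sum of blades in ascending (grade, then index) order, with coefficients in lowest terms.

Distribute over the terms of R1 (each basis-blade product reordered to ascending indices, repeated generators contracted through their squares):
(23/3) R2 = -11753/36*e1 - 14168/45*e2 - 805/36*e3 + 3703/45*e123
(4/3*e12) R2 = 2464/45*e1 + 511/9*e2 + 644/45*e3 - 35/9*e123
(11*e13) R2 = 385/12*e1 - 1771/15*e2 + 5621/12*e3 + 6776/15*e123
(e23) R2 = -161/15*e1 + 35/12*e2 - 616/15*e3 - 511/12*e123
Summing the partial products and collecting blades:
Answer: -7511/30*e1 - 22393/60*e2 + 4193/10*e3 + 9751/20*e123


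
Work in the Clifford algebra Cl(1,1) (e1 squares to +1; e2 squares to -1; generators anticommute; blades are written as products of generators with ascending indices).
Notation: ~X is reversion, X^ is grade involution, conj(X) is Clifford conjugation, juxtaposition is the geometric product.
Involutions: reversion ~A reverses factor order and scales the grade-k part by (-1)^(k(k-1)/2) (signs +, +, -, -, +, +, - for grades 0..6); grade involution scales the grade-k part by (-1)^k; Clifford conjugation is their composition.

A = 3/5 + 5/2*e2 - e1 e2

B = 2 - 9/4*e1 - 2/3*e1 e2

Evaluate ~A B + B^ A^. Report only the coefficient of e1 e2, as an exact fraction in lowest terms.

first term: 8/15 - 181/60*e1 + 29/4*e2 + 289/40*e1 e2
second term: 28/15 - 19/60*e1 - 29/4*e2 - 321/40*e1 e2
Answer: -4/5


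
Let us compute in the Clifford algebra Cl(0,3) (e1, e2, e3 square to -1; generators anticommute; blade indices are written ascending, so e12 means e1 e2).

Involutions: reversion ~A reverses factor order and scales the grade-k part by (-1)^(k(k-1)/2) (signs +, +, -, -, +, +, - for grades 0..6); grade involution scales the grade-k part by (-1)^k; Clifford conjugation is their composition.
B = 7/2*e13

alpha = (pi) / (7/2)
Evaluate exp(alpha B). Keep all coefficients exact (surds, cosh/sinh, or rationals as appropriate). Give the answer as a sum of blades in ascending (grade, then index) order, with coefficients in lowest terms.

B^2 = (7/2)^2*(e13)^2 = 49/4*(-1) = -49/4 (a basis 2-blade squares to minus the product of its generators' squares).
B^2 = -49/4 — since the square is negative, the closed form is circular: l = 7/2, alpha*l = pi, so exp(alpha B) = cos(pi) + (sin(pi)/(7/2))*B = -1 + (0)*B.
Answer: -1


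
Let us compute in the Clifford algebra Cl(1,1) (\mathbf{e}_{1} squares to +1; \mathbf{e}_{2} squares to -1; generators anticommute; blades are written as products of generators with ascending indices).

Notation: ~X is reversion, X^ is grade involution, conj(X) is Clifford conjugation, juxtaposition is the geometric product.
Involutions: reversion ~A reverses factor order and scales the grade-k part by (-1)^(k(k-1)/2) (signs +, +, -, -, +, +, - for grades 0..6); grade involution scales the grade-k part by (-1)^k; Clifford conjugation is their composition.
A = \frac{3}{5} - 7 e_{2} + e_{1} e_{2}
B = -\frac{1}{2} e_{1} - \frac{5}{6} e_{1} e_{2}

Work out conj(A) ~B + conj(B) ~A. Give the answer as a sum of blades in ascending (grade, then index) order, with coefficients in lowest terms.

first term: -\frac{5}{6} + \frac{83}{15} e_{1} - \frac{1}{2} e_{2} + 4 e_{1} e_{2}
second term: -\frac{5}{6} + \frac{92}{15} e_{1} - \frac{1}{2} e_{2} - 3 e_{1} e_{2}
Answer: -\frac{5}{3} + \frac{35}{3} e_{1} - e_{2} + e_{1} e_{2}


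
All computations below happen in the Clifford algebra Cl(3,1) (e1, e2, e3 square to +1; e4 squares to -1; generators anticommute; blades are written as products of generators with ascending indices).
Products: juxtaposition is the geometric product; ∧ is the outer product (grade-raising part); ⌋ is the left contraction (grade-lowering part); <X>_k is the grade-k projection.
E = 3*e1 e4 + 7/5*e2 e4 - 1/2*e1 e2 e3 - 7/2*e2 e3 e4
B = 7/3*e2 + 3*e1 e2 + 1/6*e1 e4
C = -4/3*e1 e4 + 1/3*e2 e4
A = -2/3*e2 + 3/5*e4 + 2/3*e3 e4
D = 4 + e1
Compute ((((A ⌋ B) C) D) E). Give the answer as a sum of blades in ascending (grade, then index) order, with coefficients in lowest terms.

step 1: -14/9 + 21/10*e1
step 2: -14/5*e4 + 56/27*e1 e4 - 14/27*e2 e4 + 7/10*e1 e2 e4
step 3: -1792/135*e4 + 1498/135*e1 e4 - 371/270*e2 e4 + 308/135*e1 e2 e4
step 4: 42343/1350 - 24724/675*e1 - 17164/675*e2 - 2597/540*e3 + 26537/1350*e1 e2 + 1078/135*e1 e3 - 6272/135*e2 e3 - 154/135*e3 e4 + 5243/135*e1 e2 e3 + 371/540*e1 e3 e4 + 749/135*e2 e3 e4 - 896/135*e1 e2 e3 e4
Answer: 42343/1350 - 24724/675*e1 - 17164/675*e2 - 2597/540*e3 + 26537/1350*e1 e2 + 1078/135*e1 e3 - 6272/135*e2 e3 - 154/135*e3 e4 + 5243/135*e1 e2 e3 + 371/540*e1 e3 e4 + 749/135*e2 e3 e4 - 896/135*e1 e2 e3 e4


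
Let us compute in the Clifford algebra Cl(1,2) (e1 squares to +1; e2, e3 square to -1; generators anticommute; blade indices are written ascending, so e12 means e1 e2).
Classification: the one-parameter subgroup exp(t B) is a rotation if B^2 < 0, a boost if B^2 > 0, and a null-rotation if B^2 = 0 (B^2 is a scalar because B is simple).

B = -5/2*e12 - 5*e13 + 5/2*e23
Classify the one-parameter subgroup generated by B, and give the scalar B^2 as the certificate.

B^2 term by term: the squares give (-5/2)^2*(e12)^2 + (-5)^2*(e13)^2 + (5/2)^2*(e23)^2 = 25/4*(+1) + 25*(+1) + 25/4*(-1) = 25 (each basis 2-blade squares to minus the product of its generators' squares); cross terms between blades sharing an index anticommute and cancel. So B^2 = 25.
Answer: boost, certificate B^2 = 25. Certificate logic: 25 is a conjugation-invariant scalar, so its sign fixes rotation versus boost versus null-rotation outright.


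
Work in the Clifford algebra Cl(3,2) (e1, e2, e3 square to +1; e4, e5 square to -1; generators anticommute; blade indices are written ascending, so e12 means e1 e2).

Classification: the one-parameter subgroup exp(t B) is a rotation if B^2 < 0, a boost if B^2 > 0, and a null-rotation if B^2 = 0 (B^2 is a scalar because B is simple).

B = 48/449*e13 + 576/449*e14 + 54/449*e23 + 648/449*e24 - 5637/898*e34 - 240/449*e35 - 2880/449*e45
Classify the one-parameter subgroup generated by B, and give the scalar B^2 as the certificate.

B^2 term by term: the squares give (48/449)^2*(e13)^2 + (576/449)^2*(e14)^2 + (54/449)^2*(e23)^2 + (648/449)^2*(e24)^2 + (-5637/898)^2*(e34)^2 + (-240/449)^2*(e35)^2 + (-2880/449)^2*(e45)^2 = 2304/201601*(-1) + 331776/201601*(+1) + 2916/201601*(-1) + 419904/201601*(+1) + 31775769/806404*(+1) + 57600/201601*(+1) + 8294400/201601*(-1) = 9/4 (each basis 2-blade squares to minus the product of its generators' squares); cross terms between blades sharing an index anticommute and cancel; the commuting (index-disjoint) pairs give grade-4 terms 2*c*c'*(blade product), which cancel blade by blade — e1234: -62208/201601 + 62208/201601 = 0; e1345: -276480/201601 + 276480/201601 = 0; e2345: -311040/201601 + 311040/201601 = 0 — confirming B is simple. So B^2 = 9/4.
Answer: boost, certificate B^2 = 9/4. The scalar 9/4 is the complete invariant here: its sign names the subgroup type.


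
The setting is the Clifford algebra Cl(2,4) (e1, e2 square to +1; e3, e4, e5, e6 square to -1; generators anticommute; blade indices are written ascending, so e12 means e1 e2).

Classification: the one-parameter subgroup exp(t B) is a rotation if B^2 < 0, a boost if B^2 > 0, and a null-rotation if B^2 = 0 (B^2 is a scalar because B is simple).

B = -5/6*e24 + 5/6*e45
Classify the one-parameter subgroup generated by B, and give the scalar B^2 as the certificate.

B^2 term by term: the squares give (-5/6)^2*(e24)^2 + (5/6)^2*(e45)^2 = 25/36*(+1) + 25/36*(-1) = 0 (each basis 2-blade squares to minus the product of its generators' squares); cross terms between blades sharing an index anticommute and cancel. So B^2 = 0.
Answer: null-rotation, certificate B^2 = 0. Why this suffices: the scalar 0 survives any versor conjugation, so its sign alone determines the class however B is presented.


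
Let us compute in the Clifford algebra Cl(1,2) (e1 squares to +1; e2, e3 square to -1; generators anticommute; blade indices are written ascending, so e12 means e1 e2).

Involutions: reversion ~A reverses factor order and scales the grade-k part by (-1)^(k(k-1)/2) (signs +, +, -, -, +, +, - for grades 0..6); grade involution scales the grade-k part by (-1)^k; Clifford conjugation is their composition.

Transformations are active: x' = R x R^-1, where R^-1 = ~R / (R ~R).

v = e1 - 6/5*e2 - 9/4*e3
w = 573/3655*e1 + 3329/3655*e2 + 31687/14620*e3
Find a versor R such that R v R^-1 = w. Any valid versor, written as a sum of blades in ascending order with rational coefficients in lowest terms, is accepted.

Take R = v + w = 4228/3655*e1 - 1057/3655*e2 - 302/3655*e3. Because q(v) = q(w) = -2201/400, conjugation by R sends v exactly to w.
Answer: 4228/3655*e1 - 1057/3655*e2 - 302/3655*e3


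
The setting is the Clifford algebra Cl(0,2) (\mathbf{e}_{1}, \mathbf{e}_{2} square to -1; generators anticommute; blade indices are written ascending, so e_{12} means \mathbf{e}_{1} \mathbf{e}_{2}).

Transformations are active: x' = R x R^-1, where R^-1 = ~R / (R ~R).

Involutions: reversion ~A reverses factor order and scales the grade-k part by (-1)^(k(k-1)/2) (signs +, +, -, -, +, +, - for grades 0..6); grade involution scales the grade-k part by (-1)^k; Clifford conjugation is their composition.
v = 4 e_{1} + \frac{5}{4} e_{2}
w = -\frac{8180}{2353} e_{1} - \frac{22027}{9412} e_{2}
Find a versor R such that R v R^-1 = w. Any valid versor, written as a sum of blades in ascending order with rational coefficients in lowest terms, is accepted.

Equal squares first: v^2 = w^2 = -\frac{281}{16}. Then v + w = \frac{1232}{2353} e_{1} - \frac{5131}{4706} e_{2} is a versor taking v to w, provided it is invertible.
Answer: \frac{1232}{2353} e_{1} - \frac{5131}{4706} e_{2}


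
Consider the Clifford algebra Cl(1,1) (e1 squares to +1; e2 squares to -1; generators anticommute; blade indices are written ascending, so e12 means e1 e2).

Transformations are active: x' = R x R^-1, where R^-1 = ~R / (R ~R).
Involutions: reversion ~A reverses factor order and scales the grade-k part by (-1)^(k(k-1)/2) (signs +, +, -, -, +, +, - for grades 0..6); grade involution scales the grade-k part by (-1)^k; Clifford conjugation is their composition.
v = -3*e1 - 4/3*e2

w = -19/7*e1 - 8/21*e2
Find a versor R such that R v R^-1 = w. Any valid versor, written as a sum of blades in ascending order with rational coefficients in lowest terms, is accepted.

Reasoning: v^2 = w^2 = 65/9 since conjugation preserves the quadratic form; R = v + w = -40/7*e1 - 12/7*e2 is then valid when invertible, keeping its own part and reversing (v - w)/2.
Answer: -40/7*e1 - 12/7*e2


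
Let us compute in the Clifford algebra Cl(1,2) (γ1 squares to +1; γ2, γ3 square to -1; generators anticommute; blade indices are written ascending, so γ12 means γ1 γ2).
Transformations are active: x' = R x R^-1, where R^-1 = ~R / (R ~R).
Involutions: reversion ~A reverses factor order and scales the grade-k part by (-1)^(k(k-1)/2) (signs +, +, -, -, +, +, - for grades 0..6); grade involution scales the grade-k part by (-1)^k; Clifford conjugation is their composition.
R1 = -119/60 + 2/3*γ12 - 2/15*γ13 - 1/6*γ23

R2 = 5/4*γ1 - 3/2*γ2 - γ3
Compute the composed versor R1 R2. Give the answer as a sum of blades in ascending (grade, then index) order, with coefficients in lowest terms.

Distribute over the terms of R2 (each basis-blade product reordered to ascending indices, repeated generators contracted through their squares):
R1 (5/4*γ1) = -119/48*γ1 - 5/6*γ2 + 1/6*γ3 - 5/24*γ123
R1 (-3/2*γ2) = γ1 + 119/40*γ2 + 1/4*γ3 - 1/5*γ123
R1 (-γ3) = -2/15*γ1 - 1/6*γ2 + 119/60*γ3 - 2/3*γ123
Summing the partial products and collecting blades:
Answer: -129/80*γ1 + 79/40*γ2 + 12/5*γ3 - 43/40*γ123


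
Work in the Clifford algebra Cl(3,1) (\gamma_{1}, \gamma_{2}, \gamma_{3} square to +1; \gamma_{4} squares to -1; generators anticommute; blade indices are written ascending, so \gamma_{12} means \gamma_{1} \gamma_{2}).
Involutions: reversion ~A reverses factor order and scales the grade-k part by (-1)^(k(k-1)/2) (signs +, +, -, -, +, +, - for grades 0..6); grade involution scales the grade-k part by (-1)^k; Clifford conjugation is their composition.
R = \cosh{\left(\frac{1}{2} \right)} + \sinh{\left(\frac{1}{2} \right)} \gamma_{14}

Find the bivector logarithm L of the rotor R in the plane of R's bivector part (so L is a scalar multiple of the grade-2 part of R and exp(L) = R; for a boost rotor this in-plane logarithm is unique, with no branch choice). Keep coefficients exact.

The scalar part of R is \cosh{\left(\frac{1}{2} \right)}, giving the rapidity magnitude (cosh is even); the bivector part supplies orientation, its quotient by sinh of the rapidity is the plane, and L = rapidity * plane — unique in that plane, since flipping both signs leaves L unchanged.
Concretely: cosh(rapidity) = \cosh{\left(\frac{1}{2} \right)} gives rapidity = ±\frac{1}{2}, and since rapidity/sinh(rapidity) is even the sign is immaterial: L = (rapidity/sinh(rapidity)) * <R>_2 = (\frac{1}{2 \sinh{\left(\frac{1}{2} \right)}}) * <R>_2.
Answer: \frac{1}{2} \gamma_{14}
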